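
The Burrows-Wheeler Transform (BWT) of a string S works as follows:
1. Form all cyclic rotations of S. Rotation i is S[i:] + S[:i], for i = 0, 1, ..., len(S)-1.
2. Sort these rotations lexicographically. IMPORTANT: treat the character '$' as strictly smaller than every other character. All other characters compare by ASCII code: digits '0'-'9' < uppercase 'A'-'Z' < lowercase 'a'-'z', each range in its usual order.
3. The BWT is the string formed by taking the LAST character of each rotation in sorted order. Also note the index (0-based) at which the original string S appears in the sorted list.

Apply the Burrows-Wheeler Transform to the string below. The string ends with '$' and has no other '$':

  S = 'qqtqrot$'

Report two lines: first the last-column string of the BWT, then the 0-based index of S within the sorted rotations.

Answer: tr$tqqoq
2

Derivation:
All 8 rotations (rotation i = S[i:]+S[:i]):
  rot[0] = qqtqrot$
  rot[1] = qtqrot$q
  rot[2] = tqrot$qq
  rot[3] = qrot$qqt
  rot[4] = rot$qqtq
  rot[5] = ot$qqtqr
  rot[6] = t$qqtqro
  rot[7] = $qqtqrot
Sorted (with $ < everything):
  sorted[0] = $qqtqrot  (last char: 't')
  sorted[1] = ot$qqtqr  (last char: 'r')
  sorted[2] = qqtqrot$  (last char: '$')
  sorted[3] = qrot$qqt  (last char: 't')
  sorted[4] = qtqrot$q  (last char: 'q')
  sorted[5] = rot$qqtq  (last char: 'q')
  sorted[6] = t$qqtqro  (last char: 'o')
  sorted[7] = tqrot$qq  (last char: 'q')
Last column: tr$tqqoq
Original string S is at sorted index 2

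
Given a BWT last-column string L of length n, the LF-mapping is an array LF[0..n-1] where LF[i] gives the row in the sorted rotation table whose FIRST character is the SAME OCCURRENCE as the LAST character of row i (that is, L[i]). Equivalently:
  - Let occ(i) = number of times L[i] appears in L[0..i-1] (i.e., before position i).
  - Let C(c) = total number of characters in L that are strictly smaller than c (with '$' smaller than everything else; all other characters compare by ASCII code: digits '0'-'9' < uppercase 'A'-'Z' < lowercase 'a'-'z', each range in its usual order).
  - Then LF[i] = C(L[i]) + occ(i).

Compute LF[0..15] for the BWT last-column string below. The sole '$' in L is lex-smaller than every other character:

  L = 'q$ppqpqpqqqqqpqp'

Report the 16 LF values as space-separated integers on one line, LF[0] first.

Answer: 7 0 1 2 8 3 9 4 10 11 12 13 14 5 15 6

Derivation:
Char counts: '$':1, 'p':6, 'q':9
C (first-col start): C('$')=0, C('p')=1, C('q')=7
L[0]='q': occ=0, LF[0]=C('q')+0=7+0=7
L[1]='$': occ=0, LF[1]=C('$')+0=0+0=0
L[2]='p': occ=0, LF[2]=C('p')+0=1+0=1
L[3]='p': occ=1, LF[3]=C('p')+1=1+1=2
L[4]='q': occ=1, LF[4]=C('q')+1=7+1=8
L[5]='p': occ=2, LF[5]=C('p')+2=1+2=3
L[6]='q': occ=2, LF[6]=C('q')+2=7+2=9
L[7]='p': occ=3, LF[7]=C('p')+3=1+3=4
L[8]='q': occ=3, LF[8]=C('q')+3=7+3=10
L[9]='q': occ=4, LF[9]=C('q')+4=7+4=11
L[10]='q': occ=5, LF[10]=C('q')+5=7+5=12
L[11]='q': occ=6, LF[11]=C('q')+6=7+6=13
L[12]='q': occ=7, LF[12]=C('q')+7=7+7=14
L[13]='p': occ=4, LF[13]=C('p')+4=1+4=5
L[14]='q': occ=8, LF[14]=C('q')+8=7+8=15
L[15]='p': occ=5, LF[15]=C('p')+5=1+5=6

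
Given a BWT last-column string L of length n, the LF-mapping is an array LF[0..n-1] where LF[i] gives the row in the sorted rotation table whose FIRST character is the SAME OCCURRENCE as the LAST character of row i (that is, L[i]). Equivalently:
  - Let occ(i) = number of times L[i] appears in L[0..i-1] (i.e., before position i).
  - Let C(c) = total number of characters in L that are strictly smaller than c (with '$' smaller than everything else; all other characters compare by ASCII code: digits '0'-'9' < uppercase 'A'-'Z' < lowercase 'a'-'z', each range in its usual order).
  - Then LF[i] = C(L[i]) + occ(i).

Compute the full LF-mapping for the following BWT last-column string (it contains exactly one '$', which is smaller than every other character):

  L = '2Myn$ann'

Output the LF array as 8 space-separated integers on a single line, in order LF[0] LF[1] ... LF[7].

Answer: 1 2 7 4 0 3 5 6

Derivation:
Char counts: '$':1, '2':1, 'M':1, 'a':1, 'n':3, 'y':1
C (first-col start): C('$')=0, C('2')=1, C('M')=2, C('a')=3, C('n')=4, C('y')=7
L[0]='2': occ=0, LF[0]=C('2')+0=1+0=1
L[1]='M': occ=0, LF[1]=C('M')+0=2+0=2
L[2]='y': occ=0, LF[2]=C('y')+0=7+0=7
L[3]='n': occ=0, LF[3]=C('n')+0=4+0=4
L[4]='$': occ=0, LF[4]=C('$')+0=0+0=0
L[5]='a': occ=0, LF[5]=C('a')+0=3+0=3
L[6]='n': occ=1, LF[6]=C('n')+1=4+1=5
L[7]='n': occ=2, LF[7]=C('n')+2=4+2=6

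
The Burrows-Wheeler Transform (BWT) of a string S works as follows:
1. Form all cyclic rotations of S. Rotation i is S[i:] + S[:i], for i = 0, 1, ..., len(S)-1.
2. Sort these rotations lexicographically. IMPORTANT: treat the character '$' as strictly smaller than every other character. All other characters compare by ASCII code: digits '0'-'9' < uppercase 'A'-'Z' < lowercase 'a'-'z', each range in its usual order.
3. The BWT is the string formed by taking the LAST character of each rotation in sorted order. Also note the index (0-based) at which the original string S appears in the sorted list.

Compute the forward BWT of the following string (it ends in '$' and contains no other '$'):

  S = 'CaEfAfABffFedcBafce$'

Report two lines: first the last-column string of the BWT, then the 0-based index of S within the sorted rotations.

All 20 rotations (rotation i = S[i:]+S[:i]):
  rot[0] = CaEfAfABffFedcBafce$
  rot[1] = aEfAfABffFedcBafce$C
  rot[2] = EfAfABffFedcBafce$Ca
  rot[3] = fAfABffFedcBafce$CaE
  rot[4] = AfABffFedcBafce$CaEf
  rot[5] = fABffFedcBafce$CaEfA
  rot[6] = ABffFedcBafce$CaEfAf
  rot[7] = BffFedcBafce$CaEfAfA
  rot[8] = ffFedcBafce$CaEfAfAB
  rot[9] = fFedcBafce$CaEfAfABf
  rot[10] = FedcBafce$CaEfAfABff
  rot[11] = edcBafce$CaEfAfABffF
  rot[12] = dcBafce$CaEfAfABffFe
  rot[13] = cBafce$CaEfAfABffFed
  rot[14] = Bafce$CaEfAfABffFedc
  rot[15] = afce$CaEfAfABffFedcB
  rot[16] = fce$CaEfAfABffFedcBa
  rot[17] = ce$CaEfAfABffFedcBaf
  rot[18] = e$CaEfAfABffFedcBafc
  rot[19] = $CaEfAfABffFedcBafce
Sorted (with $ < everything):
  sorted[0] = $CaEfAfABffFedcBafce  (last char: 'e')
  sorted[1] = ABffFedcBafce$CaEfAf  (last char: 'f')
  sorted[2] = AfABffFedcBafce$CaEf  (last char: 'f')
  sorted[3] = Bafce$CaEfAfABffFedc  (last char: 'c')
  sorted[4] = BffFedcBafce$CaEfAfA  (last char: 'A')
  sorted[5] = CaEfAfABffFedcBafce$  (last char: '$')
  sorted[6] = EfAfABffFedcBafce$Ca  (last char: 'a')
  sorted[7] = FedcBafce$CaEfAfABff  (last char: 'f')
  sorted[8] = aEfAfABffFedcBafce$C  (last char: 'C')
  sorted[9] = afce$CaEfAfABffFedcB  (last char: 'B')
  sorted[10] = cBafce$CaEfAfABffFed  (last char: 'd')
  sorted[11] = ce$CaEfAfABffFedcBaf  (last char: 'f')
  sorted[12] = dcBafce$CaEfAfABffFe  (last char: 'e')
  sorted[13] = e$CaEfAfABffFedcBafc  (last char: 'c')
  sorted[14] = edcBafce$CaEfAfABffF  (last char: 'F')
  sorted[15] = fABffFedcBafce$CaEfA  (last char: 'A')
  sorted[16] = fAfABffFedcBafce$CaE  (last char: 'E')
  sorted[17] = fFedcBafce$CaEfAfABf  (last char: 'f')
  sorted[18] = fce$CaEfAfABffFedcBa  (last char: 'a')
  sorted[19] = ffFedcBafce$CaEfAfAB  (last char: 'B')
Last column: effcA$afCBdfecFAEfaB
Original string S is at sorted index 5

Answer: effcA$afCBdfecFAEfaB
5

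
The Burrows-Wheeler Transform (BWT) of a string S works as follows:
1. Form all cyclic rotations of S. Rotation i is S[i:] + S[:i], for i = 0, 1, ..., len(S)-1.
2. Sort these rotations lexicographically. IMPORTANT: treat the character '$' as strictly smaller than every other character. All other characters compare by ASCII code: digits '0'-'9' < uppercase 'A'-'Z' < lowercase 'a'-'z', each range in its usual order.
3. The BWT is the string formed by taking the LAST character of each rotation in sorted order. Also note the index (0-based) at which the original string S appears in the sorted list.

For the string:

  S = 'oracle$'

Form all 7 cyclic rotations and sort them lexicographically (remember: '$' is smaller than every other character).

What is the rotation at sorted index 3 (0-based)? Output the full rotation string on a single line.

Answer: e$oracl

Derivation:
All 7 rotations (rotation i = S[i:]+S[:i]):
  rot[0] = oracle$
  rot[1] = racle$o
  rot[2] = acle$or
  rot[3] = cle$ora
  rot[4] = le$orac
  rot[5] = e$oracl
  rot[6] = $oracle
Sorted (with $ < everything):
  sorted[0] = $oracle
  sorted[1] = acle$or
  sorted[2] = cle$ora
  sorted[3] = e$oracl
  sorted[4] = le$orac
  sorted[5] = oracle$
  sorted[6] = racle$o
sorted[3] = e$oracl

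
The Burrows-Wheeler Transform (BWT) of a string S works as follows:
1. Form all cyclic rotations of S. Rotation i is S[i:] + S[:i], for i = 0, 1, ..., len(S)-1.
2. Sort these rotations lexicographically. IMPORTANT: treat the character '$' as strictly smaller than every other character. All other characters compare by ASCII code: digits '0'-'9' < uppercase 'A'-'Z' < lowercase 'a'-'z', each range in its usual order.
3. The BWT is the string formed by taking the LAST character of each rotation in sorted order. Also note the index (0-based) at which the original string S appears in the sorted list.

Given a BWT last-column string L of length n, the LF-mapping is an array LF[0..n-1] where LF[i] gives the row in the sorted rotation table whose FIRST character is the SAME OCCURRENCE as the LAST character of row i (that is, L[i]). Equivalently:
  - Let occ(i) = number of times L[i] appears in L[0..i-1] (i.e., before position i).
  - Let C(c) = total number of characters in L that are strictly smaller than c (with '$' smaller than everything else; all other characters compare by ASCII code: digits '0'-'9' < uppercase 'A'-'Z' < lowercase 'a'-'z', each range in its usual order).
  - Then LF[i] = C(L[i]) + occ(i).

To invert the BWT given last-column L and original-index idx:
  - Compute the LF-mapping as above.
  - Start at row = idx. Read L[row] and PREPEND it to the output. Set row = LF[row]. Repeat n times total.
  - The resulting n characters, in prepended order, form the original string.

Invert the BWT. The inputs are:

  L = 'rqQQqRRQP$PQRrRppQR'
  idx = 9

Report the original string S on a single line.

Answer: RQRpqQQPRRrpqPRQQr$

Derivation:
LF mapping: 17 15 3 4 16 8 9 5 1 0 2 6 10 18 11 13 14 7 12
Walk LF starting at row 9, prepending L[row]:
  step 1: row=9, L[9]='$', prepend. Next row=LF[9]=0
  step 2: row=0, L[0]='r', prepend. Next row=LF[0]=17
  step 3: row=17, L[17]='Q', prepend. Next row=LF[17]=7
  step 4: row=7, L[7]='Q', prepend. Next row=LF[7]=5
  step 5: row=5, L[5]='R', prepend. Next row=LF[5]=8
  step 6: row=8, L[8]='P', prepend. Next row=LF[8]=1
  step 7: row=1, L[1]='q', prepend. Next row=LF[1]=15
  step 8: row=15, L[15]='p', prepend. Next row=LF[15]=13
  step 9: row=13, L[13]='r', prepend. Next row=LF[13]=18
  step 10: row=18, L[18]='R', prepend. Next row=LF[18]=12
  step 11: row=12, L[12]='R', prepend. Next row=LF[12]=10
  step 12: row=10, L[10]='P', prepend. Next row=LF[10]=2
  step 13: row=2, L[2]='Q', prepend. Next row=LF[2]=3
  step 14: row=3, L[3]='Q', prepend. Next row=LF[3]=4
  step 15: row=4, L[4]='q', prepend. Next row=LF[4]=16
  step 16: row=16, L[16]='p', prepend. Next row=LF[16]=14
  step 17: row=14, L[14]='R', prepend. Next row=LF[14]=11
  step 18: row=11, L[11]='Q', prepend. Next row=LF[11]=6
  step 19: row=6, L[6]='R', prepend. Next row=LF[6]=9
Reversed output: RQRpqQQPRRrpqPRQQr$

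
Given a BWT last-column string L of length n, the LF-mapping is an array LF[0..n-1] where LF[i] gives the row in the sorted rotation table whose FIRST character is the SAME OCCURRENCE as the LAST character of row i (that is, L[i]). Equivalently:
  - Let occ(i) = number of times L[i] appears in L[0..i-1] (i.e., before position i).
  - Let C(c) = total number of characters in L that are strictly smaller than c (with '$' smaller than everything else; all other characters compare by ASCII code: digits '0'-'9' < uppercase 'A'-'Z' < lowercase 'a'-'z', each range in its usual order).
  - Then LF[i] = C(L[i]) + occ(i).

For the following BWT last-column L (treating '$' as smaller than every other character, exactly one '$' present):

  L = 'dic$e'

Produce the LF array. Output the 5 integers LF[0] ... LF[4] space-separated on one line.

Answer: 2 4 1 0 3

Derivation:
Char counts: '$':1, 'c':1, 'd':1, 'e':1, 'i':1
C (first-col start): C('$')=0, C('c')=1, C('d')=2, C('e')=3, C('i')=4
L[0]='d': occ=0, LF[0]=C('d')+0=2+0=2
L[1]='i': occ=0, LF[1]=C('i')+0=4+0=4
L[2]='c': occ=0, LF[2]=C('c')+0=1+0=1
L[3]='$': occ=0, LF[3]=C('$')+0=0+0=0
L[4]='e': occ=0, LF[4]=C('e')+0=3+0=3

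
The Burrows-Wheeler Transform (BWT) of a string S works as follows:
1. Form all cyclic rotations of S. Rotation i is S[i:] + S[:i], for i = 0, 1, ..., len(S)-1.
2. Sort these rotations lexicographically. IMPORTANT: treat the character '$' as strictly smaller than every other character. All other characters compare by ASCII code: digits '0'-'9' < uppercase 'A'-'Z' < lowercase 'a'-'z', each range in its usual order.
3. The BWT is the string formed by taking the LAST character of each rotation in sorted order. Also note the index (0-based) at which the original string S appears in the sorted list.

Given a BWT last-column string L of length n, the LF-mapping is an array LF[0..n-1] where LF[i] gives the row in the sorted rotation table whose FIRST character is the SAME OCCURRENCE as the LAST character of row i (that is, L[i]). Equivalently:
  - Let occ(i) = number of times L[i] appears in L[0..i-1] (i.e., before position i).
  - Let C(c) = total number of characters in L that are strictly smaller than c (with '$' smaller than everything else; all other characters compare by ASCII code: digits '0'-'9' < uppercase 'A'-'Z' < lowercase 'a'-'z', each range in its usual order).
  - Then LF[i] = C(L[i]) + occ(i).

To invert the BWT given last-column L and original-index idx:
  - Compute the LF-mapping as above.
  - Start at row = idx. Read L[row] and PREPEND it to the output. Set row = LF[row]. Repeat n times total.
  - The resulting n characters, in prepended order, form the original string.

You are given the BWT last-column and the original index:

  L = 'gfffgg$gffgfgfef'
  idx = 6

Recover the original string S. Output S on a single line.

LF mapping: 10 2 3 4 11 12 0 13 5 6 14 7 15 8 1 9
Walk LF starting at row 6, prepending L[row]:
  step 1: row=6, L[6]='$', prepend. Next row=LF[6]=0
  step 2: row=0, L[0]='g', prepend. Next row=LF[0]=10
  step 3: row=10, L[10]='g', prepend. Next row=LF[10]=14
  step 4: row=14, L[14]='e', prepend. Next row=LF[14]=1
  step 5: row=1, L[1]='f', prepend. Next row=LF[1]=2
  step 6: row=2, L[2]='f', prepend. Next row=LF[2]=3
  step 7: row=3, L[3]='f', prepend. Next row=LF[3]=4
  step 8: row=4, L[4]='g', prepend. Next row=LF[4]=11
  step 9: row=11, L[11]='f', prepend. Next row=LF[11]=7
  step 10: row=7, L[7]='g', prepend. Next row=LF[7]=13
  step 11: row=13, L[13]='f', prepend. Next row=LF[13]=8
  step 12: row=8, L[8]='f', prepend. Next row=LF[8]=5
  step 13: row=5, L[5]='g', prepend. Next row=LF[5]=12
  step 14: row=12, L[12]='g', prepend. Next row=LF[12]=15
  step 15: row=15, L[15]='f', prepend. Next row=LF[15]=9
  step 16: row=9, L[9]='f', prepend. Next row=LF[9]=6
Reversed output: ffggffgfgfffegg$

Answer: ffggffgfgfffegg$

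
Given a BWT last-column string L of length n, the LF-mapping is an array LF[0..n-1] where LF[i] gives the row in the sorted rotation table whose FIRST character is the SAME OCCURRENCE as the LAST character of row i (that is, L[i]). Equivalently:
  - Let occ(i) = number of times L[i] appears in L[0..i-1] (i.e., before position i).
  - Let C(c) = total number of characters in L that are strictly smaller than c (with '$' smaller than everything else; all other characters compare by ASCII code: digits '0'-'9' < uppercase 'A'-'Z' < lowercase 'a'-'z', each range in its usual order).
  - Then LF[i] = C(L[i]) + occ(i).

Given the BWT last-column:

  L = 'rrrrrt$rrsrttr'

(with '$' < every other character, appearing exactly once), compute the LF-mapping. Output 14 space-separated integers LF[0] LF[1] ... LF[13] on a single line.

Char counts: '$':1, 'r':9, 's':1, 't':3
C (first-col start): C('$')=0, C('r')=1, C('s')=10, C('t')=11
L[0]='r': occ=0, LF[0]=C('r')+0=1+0=1
L[1]='r': occ=1, LF[1]=C('r')+1=1+1=2
L[2]='r': occ=2, LF[2]=C('r')+2=1+2=3
L[3]='r': occ=3, LF[3]=C('r')+3=1+3=4
L[4]='r': occ=4, LF[4]=C('r')+4=1+4=5
L[5]='t': occ=0, LF[5]=C('t')+0=11+0=11
L[6]='$': occ=0, LF[6]=C('$')+0=0+0=0
L[7]='r': occ=5, LF[7]=C('r')+5=1+5=6
L[8]='r': occ=6, LF[8]=C('r')+6=1+6=7
L[9]='s': occ=0, LF[9]=C('s')+0=10+0=10
L[10]='r': occ=7, LF[10]=C('r')+7=1+7=8
L[11]='t': occ=1, LF[11]=C('t')+1=11+1=12
L[12]='t': occ=2, LF[12]=C('t')+2=11+2=13
L[13]='r': occ=8, LF[13]=C('r')+8=1+8=9

Answer: 1 2 3 4 5 11 0 6 7 10 8 12 13 9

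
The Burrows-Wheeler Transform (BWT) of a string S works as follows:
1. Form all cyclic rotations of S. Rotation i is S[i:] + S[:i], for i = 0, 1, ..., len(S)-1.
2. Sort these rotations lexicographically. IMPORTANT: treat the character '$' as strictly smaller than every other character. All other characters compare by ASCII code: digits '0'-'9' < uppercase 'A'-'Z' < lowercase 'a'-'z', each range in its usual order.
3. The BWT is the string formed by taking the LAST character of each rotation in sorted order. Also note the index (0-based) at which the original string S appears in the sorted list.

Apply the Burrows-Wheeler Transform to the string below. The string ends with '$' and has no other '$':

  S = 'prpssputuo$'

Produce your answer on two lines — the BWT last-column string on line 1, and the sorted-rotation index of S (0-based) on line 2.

Answer: ou$rspsputp
2

Derivation:
All 11 rotations (rotation i = S[i:]+S[:i]):
  rot[0] = prpssputuo$
  rot[1] = rpssputuo$p
  rot[2] = pssputuo$pr
  rot[3] = ssputuo$prp
  rot[4] = sputuo$prps
  rot[5] = putuo$prpss
  rot[6] = utuo$prpssp
  rot[7] = tuo$prpsspu
  rot[8] = uo$prpssput
  rot[9] = o$prpssputu
  rot[10] = $prpssputuo
Sorted (with $ < everything):
  sorted[0] = $prpssputuo  (last char: 'o')
  sorted[1] = o$prpssputu  (last char: 'u')
  sorted[2] = prpssputuo$  (last char: '$')
  sorted[3] = pssputuo$pr  (last char: 'r')
  sorted[4] = putuo$prpss  (last char: 's')
  sorted[5] = rpssputuo$p  (last char: 'p')
  sorted[6] = sputuo$prps  (last char: 's')
  sorted[7] = ssputuo$prp  (last char: 'p')
  sorted[8] = tuo$prpsspu  (last char: 'u')
  sorted[9] = uo$prpssput  (last char: 't')
  sorted[10] = utuo$prpssp  (last char: 'p')
Last column: ou$rspsputp
Original string S is at sorted index 2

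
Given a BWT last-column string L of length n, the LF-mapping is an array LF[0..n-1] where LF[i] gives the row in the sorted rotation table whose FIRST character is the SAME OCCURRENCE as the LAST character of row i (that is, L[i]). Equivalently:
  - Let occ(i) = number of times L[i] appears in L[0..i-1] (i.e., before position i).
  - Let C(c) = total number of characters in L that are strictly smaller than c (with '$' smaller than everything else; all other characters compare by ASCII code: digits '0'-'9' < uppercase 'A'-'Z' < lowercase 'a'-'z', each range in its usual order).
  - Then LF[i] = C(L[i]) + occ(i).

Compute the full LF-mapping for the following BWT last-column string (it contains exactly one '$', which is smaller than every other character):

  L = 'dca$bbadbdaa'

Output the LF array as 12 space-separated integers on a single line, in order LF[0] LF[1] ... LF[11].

Char counts: '$':1, 'a':4, 'b':3, 'c':1, 'd':3
C (first-col start): C('$')=0, C('a')=1, C('b')=5, C('c')=8, C('d')=9
L[0]='d': occ=0, LF[0]=C('d')+0=9+0=9
L[1]='c': occ=0, LF[1]=C('c')+0=8+0=8
L[2]='a': occ=0, LF[2]=C('a')+0=1+0=1
L[3]='$': occ=0, LF[3]=C('$')+0=0+0=0
L[4]='b': occ=0, LF[4]=C('b')+0=5+0=5
L[5]='b': occ=1, LF[5]=C('b')+1=5+1=6
L[6]='a': occ=1, LF[6]=C('a')+1=1+1=2
L[7]='d': occ=1, LF[7]=C('d')+1=9+1=10
L[8]='b': occ=2, LF[8]=C('b')+2=5+2=7
L[9]='d': occ=2, LF[9]=C('d')+2=9+2=11
L[10]='a': occ=2, LF[10]=C('a')+2=1+2=3
L[11]='a': occ=3, LF[11]=C('a')+3=1+3=4

Answer: 9 8 1 0 5 6 2 10 7 11 3 4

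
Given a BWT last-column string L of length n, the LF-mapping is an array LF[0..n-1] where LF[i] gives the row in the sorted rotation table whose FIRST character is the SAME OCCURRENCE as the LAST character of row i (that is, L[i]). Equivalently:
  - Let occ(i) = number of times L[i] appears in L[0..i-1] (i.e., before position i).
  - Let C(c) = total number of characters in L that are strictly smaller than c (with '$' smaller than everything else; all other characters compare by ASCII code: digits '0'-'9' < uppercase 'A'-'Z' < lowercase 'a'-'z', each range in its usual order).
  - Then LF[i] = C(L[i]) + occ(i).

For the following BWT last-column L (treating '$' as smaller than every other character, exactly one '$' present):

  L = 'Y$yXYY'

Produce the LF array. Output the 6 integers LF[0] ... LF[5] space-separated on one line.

Answer: 2 0 5 1 3 4

Derivation:
Char counts: '$':1, 'X':1, 'Y':3, 'y':1
C (first-col start): C('$')=0, C('X')=1, C('Y')=2, C('y')=5
L[0]='Y': occ=0, LF[0]=C('Y')+0=2+0=2
L[1]='$': occ=0, LF[1]=C('$')+0=0+0=0
L[2]='y': occ=0, LF[2]=C('y')+0=5+0=5
L[3]='X': occ=0, LF[3]=C('X')+0=1+0=1
L[4]='Y': occ=1, LF[4]=C('Y')+1=2+1=3
L[5]='Y': occ=2, LF[5]=C('Y')+2=2+2=4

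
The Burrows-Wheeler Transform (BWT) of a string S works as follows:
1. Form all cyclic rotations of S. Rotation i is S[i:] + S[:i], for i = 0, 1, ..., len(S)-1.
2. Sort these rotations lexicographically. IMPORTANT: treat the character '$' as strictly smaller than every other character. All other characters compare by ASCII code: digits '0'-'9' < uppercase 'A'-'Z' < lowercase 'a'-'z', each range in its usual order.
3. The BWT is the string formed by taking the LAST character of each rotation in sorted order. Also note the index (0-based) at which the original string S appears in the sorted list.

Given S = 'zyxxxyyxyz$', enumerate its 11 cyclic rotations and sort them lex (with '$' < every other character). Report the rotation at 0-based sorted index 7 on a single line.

All 11 rotations (rotation i = S[i:]+S[:i]):
  rot[0] = zyxxxyyxyz$
  rot[1] = yxxxyyxyz$z
  rot[2] = xxxyyxyz$zy
  rot[3] = xxyyxyz$zyx
  rot[4] = xyyxyz$zyxx
  rot[5] = yyxyz$zyxxx
  rot[6] = yxyz$zyxxxy
  rot[7] = xyz$zyxxxyy
  rot[8] = yz$zyxxxyyx
  rot[9] = z$zyxxxyyxy
  rot[10] = $zyxxxyyxyz
Sorted (with $ < everything):
  sorted[0] = $zyxxxyyxyz
  sorted[1] = xxxyyxyz$zy
  sorted[2] = xxyyxyz$zyx
  sorted[3] = xyyxyz$zyxx
  sorted[4] = xyz$zyxxxyy
  sorted[5] = yxxxyyxyz$z
  sorted[6] = yxyz$zyxxxy
  sorted[7] = yyxyz$zyxxx
  sorted[8] = yz$zyxxxyyx
  sorted[9] = z$zyxxxyyxy
  sorted[10] = zyxxxyyxyz$
sorted[7] = yyxyz$zyxxx

Answer: yyxyz$zyxxx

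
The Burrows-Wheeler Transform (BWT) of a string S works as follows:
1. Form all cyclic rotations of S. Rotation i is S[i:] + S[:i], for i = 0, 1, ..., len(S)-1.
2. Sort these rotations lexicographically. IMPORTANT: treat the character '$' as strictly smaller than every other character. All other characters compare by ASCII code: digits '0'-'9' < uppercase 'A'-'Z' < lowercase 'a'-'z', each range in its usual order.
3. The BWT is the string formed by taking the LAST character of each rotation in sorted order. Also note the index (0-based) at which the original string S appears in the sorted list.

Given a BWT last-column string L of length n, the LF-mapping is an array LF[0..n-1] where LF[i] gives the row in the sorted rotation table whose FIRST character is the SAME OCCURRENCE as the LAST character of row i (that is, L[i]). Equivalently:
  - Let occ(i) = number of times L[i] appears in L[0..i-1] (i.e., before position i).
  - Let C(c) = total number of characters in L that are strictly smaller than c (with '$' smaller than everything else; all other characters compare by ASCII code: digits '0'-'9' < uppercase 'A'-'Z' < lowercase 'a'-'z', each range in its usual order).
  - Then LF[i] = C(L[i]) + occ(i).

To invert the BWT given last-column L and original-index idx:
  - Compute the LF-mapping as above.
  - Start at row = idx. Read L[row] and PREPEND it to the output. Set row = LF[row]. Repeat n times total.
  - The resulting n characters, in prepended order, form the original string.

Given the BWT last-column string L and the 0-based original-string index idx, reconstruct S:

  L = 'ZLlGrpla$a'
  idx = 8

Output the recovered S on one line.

Answer: parallLGZ$

Derivation:
LF mapping: 3 2 6 1 9 8 7 4 0 5
Walk LF starting at row 8, prepending L[row]:
  step 1: row=8, L[8]='$', prepend. Next row=LF[8]=0
  step 2: row=0, L[0]='Z', prepend. Next row=LF[0]=3
  step 3: row=3, L[3]='G', prepend. Next row=LF[3]=1
  step 4: row=1, L[1]='L', prepend. Next row=LF[1]=2
  step 5: row=2, L[2]='l', prepend. Next row=LF[2]=6
  step 6: row=6, L[6]='l', prepend. Next row=LF[6]=7
  step 7: row=7, L[7]='a', prepend. Next row=LF[7]=4
  step 8: row=4, L[4]='r', prepend. Next row=LF[4]=9
  step 9: row=9, L[9]='a', prepend. Next row=LF[9]=5
  step 10: row=5, L[5]='p', prepend. Next row=LF[5]=8
Reversed output: parallLGZ$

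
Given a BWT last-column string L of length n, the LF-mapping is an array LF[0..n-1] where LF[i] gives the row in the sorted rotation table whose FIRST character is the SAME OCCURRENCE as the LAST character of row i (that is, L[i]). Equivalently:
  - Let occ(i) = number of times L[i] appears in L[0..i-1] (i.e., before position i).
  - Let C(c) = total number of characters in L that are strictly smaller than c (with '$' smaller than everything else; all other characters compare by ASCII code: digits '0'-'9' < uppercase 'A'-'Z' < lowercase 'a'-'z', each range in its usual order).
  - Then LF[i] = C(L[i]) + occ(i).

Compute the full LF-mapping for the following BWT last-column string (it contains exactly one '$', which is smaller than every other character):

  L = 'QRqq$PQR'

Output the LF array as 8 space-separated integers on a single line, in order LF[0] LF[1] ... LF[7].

Answer: 2 4 6 7 0 1 3 5

Derivation:
Char counts: '$':1, 'P':1, 'Q':2, 'R':2, 'q':2
C (first-col start): C('$')=0, C('P')=1, C('Q')=2, C('R')=4, C('q')=6
L[0]='Q': occ=0, LF[0]=C('Q')+0=2+0=2
L[1]='R': occ=0, LF[1]=C('R')+0=4+0=4
L[2]='q': occ=0, LF[2]=C('q')+0=6+0=6
L[3]='q': occ=1, LF[3]=C('q')+1=6+1=7
L[4]='$': occ=0, LF[4]=C('$')+0=0+0=0
L[5]='P': occ=0, LF[5]=C('P')+0=1+0=1
L[6]='Q': occ=1, LF[6]=C('Q')+1=2+1=3
L[7]='R': occ=1, LF[7]=C('R')+1=4+1=5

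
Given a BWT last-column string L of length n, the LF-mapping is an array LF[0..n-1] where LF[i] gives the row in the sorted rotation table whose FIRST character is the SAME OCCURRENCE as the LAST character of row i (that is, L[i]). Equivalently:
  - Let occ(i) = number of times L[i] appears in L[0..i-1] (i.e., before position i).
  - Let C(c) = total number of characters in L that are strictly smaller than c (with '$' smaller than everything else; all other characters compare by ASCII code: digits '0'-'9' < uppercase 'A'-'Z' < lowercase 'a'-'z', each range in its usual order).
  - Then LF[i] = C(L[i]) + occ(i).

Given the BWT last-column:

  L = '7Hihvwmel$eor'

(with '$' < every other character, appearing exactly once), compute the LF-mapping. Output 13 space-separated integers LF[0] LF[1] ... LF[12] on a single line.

Answer: 1 2 6 5 11 12 8 3 7 0 4 9 10

Derivation:
Char counts: '$':1, '7':1, 'H':1, 'e':2, 'h':1, 'i':1, 'l':1, 'm':1, 'o':1, 'r':1, 'v':1, 'w':1
C (first-col start): C('$')=0, C('7')=1, C('H')=2, C('e')=3, C('h')=5, C('i')=6, C('l')=7, C('m')=8, C('o')=9, C('r')=10, C('v')=11, C('w')=12
L[0]='7': occ=0, LF[0]=C('7')+0=1+0=1
L[1]='H': occ=0, LF[1]=C('H')+0=2+0=2
L[2]='i': occ=0, LF[2]=C('i')+0=6+0=6
L[3]='h': occ=0, LF[3]=C('h')+0=5+0=5
L[4]='v': occ=0, LF[4]=C('v')+0=11+0=11
L[5]='w': occ=0, LF[5]=C('w')+0=12+0=12
L[6]='m': occ=0, LF[6]=C('m')+0=8+0=8
L[7]='e': occ=0, LF[7]=C('e')+0=3+0=3
L[8]='l': occ=0, LF[8]=C('l')+0=7+0=7
L[9]='$': occ=0, LF[9]=C('$')+0=0+0=0
L[10]='e': occ=1, LF[10]=C('e')+1=3+1=4
L[11]='o': occ=0, LF[11]=C('o')+0=9+0=9
L[12]='r': occ=0, LF[12]=C('r')+0=10+0=10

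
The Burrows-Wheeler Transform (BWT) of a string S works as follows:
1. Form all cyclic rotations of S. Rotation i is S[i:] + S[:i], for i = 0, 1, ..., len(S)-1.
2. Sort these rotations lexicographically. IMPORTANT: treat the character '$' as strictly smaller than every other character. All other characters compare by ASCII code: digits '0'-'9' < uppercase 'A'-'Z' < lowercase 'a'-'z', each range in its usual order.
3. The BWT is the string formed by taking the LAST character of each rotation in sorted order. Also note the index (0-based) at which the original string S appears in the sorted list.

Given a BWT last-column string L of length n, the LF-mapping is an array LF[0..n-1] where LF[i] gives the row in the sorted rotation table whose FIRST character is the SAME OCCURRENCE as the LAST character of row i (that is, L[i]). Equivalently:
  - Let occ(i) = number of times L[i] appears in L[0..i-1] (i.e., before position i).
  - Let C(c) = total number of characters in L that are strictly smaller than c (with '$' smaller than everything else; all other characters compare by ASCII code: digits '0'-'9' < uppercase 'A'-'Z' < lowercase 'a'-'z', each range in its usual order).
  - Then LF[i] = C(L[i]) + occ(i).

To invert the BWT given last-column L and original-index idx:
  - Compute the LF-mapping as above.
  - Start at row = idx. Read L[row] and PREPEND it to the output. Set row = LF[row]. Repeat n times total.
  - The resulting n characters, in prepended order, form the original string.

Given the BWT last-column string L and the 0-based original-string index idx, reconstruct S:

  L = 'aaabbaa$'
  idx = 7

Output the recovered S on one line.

Answer: baabaaa$

Derivation:
LF mapping: 1 2 3 6 7 4 5 0
Walk LF starting at row 7, prepending L[row]:
  step 1: row=7, L[7]='$', prepend. Next row=LF[7]=0
  step 2: row=0, L[0]='a', prepend. Next row=LF[0]=1
  step 3: row=1, L[1]='a', prepend. Next row=LF[1]=2
  step 4: row=2, L[2]='a', prepend. Next row=LF[2]=3
  step 5: row=3, L[3]='b', prepend. Next row=LF[3]=6
  step 6: row=6, L[6]='a', prepend. Next row=LF[6]=5
  step 7: row=5, L[5]='a', prepend. Next row=LF[5]=4
  step 8: row=4, L[4]='b', prepend. Next row=LF[4]=7
Reversed output: baabaaa$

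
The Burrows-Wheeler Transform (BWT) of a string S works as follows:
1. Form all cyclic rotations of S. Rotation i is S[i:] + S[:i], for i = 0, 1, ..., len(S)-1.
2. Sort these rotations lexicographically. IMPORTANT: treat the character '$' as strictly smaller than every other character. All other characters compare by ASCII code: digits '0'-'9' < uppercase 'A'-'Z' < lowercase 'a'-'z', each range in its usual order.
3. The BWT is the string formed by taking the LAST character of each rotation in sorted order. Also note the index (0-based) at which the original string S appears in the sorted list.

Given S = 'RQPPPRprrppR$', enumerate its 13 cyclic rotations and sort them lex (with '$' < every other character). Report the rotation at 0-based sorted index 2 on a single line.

Answer: PPRprrppR$RQP

Derivation:
All 13 rotations (rotation i = S[i:]+S[:i]):
  rot[0] = RQPPPRprrppR$
  rot[1] = QPPPRprrppR$R
  rot[2] = PPPRprrppR$RQ
  rot[3] = PPRprrppR$RQP
  rot[4] = PRprrppR$RQPP
  rot[5] = RprrppR$RQPPP
  rot[6] = prrppR$RQPPPR
  rot[7] = rrppR$RQPPPRp
  rot[8] = rppR$RQPPPRpr
  rot[9] = ppR$RQPPPRprr
  rot[10] = pR$RQPPPRprrp
  rot[11] = R$RQPPPRprrpp
  rot[12] = $RQPPPRprrppR
Sorted (with $ < everything):
  sorted[0] = $RQPPPRprrppR
  sorted[1] = PPPRprrppR$RQ
  sorted[2] = PPRprrppR$RQP
  sorted[3] = PRprrppR$RQPP
  sorted[4] = QPPPRprrppR$R
  sorted[5] = R$RQPPPRprrpp
  sorted[6] = RQPPPRprrppR$
  sorted[7] = RprrppR$RQPPP
  sorted[8] = pR$RQPPPRprrp
  sorted[9] = ppR$RQPPPRprr
  sorted[10] = prrppR$RQPPPR
  sorted[11] = rppR$RQPPPRpr
  sorted[12] = rrppR$RQPPPRp
sorted[2] = PPRprrppR$RQP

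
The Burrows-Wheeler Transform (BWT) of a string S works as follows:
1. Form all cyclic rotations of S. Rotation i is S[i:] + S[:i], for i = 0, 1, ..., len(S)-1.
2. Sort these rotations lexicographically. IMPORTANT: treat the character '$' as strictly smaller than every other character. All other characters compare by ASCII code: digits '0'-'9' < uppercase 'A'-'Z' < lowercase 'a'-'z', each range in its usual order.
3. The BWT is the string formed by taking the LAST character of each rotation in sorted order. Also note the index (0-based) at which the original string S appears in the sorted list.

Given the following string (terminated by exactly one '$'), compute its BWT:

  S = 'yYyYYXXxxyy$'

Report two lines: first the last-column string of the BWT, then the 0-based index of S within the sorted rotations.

All 12 rotations (rotation i = S[i:]+S[:i]):
  rot[0] = yYyYYXXxxyy$
  rot[1] = YyYYXXxxyy$y
  rot[2] = yYYXXxxyy$yY
  rot[3] = YYXXxxyy$yYy
  rot[4] = YXXxxyy$yYyY
  rot[5] = XXxxyy$yYyYY
  rot[6] = Xxxyy$yYyYYX
  rot[7] = xxyy$yYyYYXX
  rot[8] = xyy$yYyYYXXx
  rot[9] = yy$yYyYYXXxx
  rot[10] = y$yYyYYXXxxy
  rot[11] = $yYyYYXXxxyy
Sorted (with $ < everything):
  sorted[0] = $yYyYYXXxxyy  (last char: 'y')
  sorted[1] = XXxxyy$yYyYY  (last char: 'Y')
  sorted[2] = Xxxyy$yYyYYX  (last char: 'X')
  sorted[3] = YXXxxyy$yYyY  (last char: 'Y')
  sorted[4] = YYXXxxyy$yYy  (last char: 'y')
  sorted[5] = YyYYXXxxyy$y  (last char: 'y')
  sorted[6] = xxyy$yYyYYXX  (last char: 'X')
  sorted[7] = xyy$yYyYYXXx  (last char: 'x')
  sorted[8] = y$yYyYYXXxxy  (last char: 'y')
  sorted[9] = yYYXXxxyy$yY  (last char: 'Y')
  sorted[10] = yYyYYXXxxyy$  (last char: '$')
  sorted[11] = yy$yYyYYXXxx  (last char: 'x')
Last column: yYXYyyXxyY$x
Original string S is at sorted index 10

Answer: yYXYyyXxyY$x
10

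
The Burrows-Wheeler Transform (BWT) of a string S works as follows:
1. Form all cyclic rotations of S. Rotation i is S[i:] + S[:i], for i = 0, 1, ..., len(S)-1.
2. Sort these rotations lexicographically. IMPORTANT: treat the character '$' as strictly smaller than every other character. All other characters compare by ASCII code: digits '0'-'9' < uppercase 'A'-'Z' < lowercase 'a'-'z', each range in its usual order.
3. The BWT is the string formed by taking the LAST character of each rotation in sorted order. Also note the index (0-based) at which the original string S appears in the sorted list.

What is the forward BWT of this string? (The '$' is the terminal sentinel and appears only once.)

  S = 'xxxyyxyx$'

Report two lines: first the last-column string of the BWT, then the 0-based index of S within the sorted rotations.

All 9 rotations (rotation i = S[i:]+S[:i]):
  rot[0] = xxxyyxyx$
  rot[1] = xxyyxyx$x
  rot[2] = xyyxyx$xx
  rot[3] = yyxyx$xxx
  rot[4] = yxyx$xxxy
  rot[5] = xyx$xxxyy
  rot[6] = yx$xxxyyx
  rot[7] = x$xxxyyxy
  rot[8] = $xxxyyxyx
Sorted (with $ < everything):
  sorted[0] = $xxxyyxyx  (last char: 'x')
  sorted[1] = x$xxxyyxy  (last char: 'y')
  sorted[2] = xxxyyxyx$  (last char: '$')
  sorted[3] = xxyyxyx$x  (last char: 'x')
  sorted[4] = xyx$xxxyy  (last char: 'y')
  sorted[5] = xyyxyx$xx  (last char: 'x')
  sorted[6] = yx$xxxyyx  (last char: 'x')
  sorted[7] = yxyx$xxxy  (last char: 'y')
  sorted[8] = yyxyx$xxx  (last char: 'x')
Last column: xy$xyxxyx
Original string S is at sorted index 2

Answer: xy$xyxxyx
2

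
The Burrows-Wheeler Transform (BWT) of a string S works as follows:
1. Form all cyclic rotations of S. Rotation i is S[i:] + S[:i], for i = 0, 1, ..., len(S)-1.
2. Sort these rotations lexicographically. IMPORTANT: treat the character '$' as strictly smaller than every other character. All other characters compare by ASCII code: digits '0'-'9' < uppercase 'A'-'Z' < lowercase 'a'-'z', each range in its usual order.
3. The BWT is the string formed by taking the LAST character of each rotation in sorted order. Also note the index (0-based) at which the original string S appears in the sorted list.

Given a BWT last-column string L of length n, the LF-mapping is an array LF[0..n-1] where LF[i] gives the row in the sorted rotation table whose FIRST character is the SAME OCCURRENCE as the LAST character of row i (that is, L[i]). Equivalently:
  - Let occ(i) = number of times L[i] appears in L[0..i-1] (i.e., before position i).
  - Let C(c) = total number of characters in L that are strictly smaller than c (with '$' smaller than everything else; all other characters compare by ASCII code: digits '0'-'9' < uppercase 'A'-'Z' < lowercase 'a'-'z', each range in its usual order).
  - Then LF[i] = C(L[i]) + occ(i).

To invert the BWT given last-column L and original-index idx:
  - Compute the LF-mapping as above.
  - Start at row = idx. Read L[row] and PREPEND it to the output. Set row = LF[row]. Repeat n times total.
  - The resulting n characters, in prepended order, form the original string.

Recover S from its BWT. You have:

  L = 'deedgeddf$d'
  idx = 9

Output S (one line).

Answer: fedgdedded$

Derivation:
LF mapping: 1 6 7 2 10 8 3 4 9 0 5
Walk LF starting at row 9, prepending L[row]:
  step 1: row=9, L[9]='$', prepend. Next row=LF[9]=0
  step 2: row=0, L[0]='d', prepend. Next row=LF[0]=1
  step 3: row=1, L[1]='e', prepend. Next row=LF[1]=6
  step 4: row=6, L[6]='d', prepend. Next row=LF[6]=3
  step 5: row=3, L[3]='d', prepend. Next row=LF[3]=2
  step 6: row=2, L[2]='e', prepend. Next row=LF[2]=7
  step 7: row=7, L[7]='d', prepend. Next row=LF[7]=4
  step 8: row=4, L[4]='g', prepend. Next row=LF[4]=10
  step 9: row=10, L[10]='d', prepend. Next row=LF[10]=5
  step 10: row=5, L[5]='e', prepend. Next row=LF[5]=8
  step 11: row=8, L[8]='f', prepend. Next row=LF[8]=9
Reversed output: fedgdedded$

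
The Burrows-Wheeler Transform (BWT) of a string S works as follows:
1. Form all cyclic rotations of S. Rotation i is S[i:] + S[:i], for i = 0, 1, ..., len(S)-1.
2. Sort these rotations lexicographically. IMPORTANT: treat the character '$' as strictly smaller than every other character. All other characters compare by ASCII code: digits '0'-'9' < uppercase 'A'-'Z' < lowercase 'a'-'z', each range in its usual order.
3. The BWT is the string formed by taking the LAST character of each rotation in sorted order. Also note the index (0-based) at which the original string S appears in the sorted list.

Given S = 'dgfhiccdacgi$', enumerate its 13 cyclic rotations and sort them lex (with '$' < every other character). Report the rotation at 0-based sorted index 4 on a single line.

All 13 rotations (rotation i = S[i:]+S[:i]):
  rot[0] = dgfhiccdacgi$
  rot[1] = gfhiccdacgi$d
  rot[2] = fhiccdacgi$dg
  rot[3] = hiccdacgi$dgf
  rot[4] = iccdacgi$dgfh
  rot[5] = ccdacgi$dgfhi
  rot[6] = cdacgi$dgfhic
  rot[7] = dacgi$dgfhicc
  rot[8] = acgi$dgfhiccd
  rot[9] = cgi$dgfhiccda
  rot[10] = gi$dgfhiccdac
  rot[11] = i$dgfhiccdacg
  rot[12] = $dgfhiccdacgi
Sorted (with $ < everything):
  sorted[0] = $dgfhiccdacgi
  sorted[1] = acgi$dgfhiccd
  sorted[2] = ccdacgi$dgfhi
  sorted[3] = cdacgi$dgfhic
  sorted[4] = cgi$dgfhiccda
  sorted[5] = dacgi$dgfhicc
  sorted[6] = dgfhiccdacgi$
  sorted[7] = fhiccdacgi$dg
  sorted[8] = gfhiccdacgi$d
  sorted[9] = gi$dgfhiccdac
  sorted[10] = hiccdacgi$dgf
  sorted[11] = i$dgfhiccdacg
  sorted[12] = iccdacgi$dgfh
sorted[4] = cgi$dgfhiccda

Answer: cgi$dgfhiccda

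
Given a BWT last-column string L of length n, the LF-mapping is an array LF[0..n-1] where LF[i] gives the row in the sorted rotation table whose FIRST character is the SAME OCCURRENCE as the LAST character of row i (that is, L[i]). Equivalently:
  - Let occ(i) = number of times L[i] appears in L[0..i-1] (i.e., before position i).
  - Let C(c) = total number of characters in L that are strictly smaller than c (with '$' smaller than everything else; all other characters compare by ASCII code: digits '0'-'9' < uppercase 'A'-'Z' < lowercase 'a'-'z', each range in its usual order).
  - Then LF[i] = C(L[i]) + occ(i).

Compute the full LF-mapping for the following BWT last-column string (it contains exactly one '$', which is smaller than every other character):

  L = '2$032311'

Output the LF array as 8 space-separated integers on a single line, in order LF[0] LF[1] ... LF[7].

Answer: 4 0 1 6 5 7 2 3

Derivation:
Char counts: '$':1, '0':1, '1':2, '2':2, '3':2
C (first-col start): C('$')=0, C('0')=1, C('1')=2, C('2')=4, C('3')=6
L[0]='2': occ=0, LF[0]=C('2')+0=4+0=4
L[1]='$': occ=0, LF[1]=C('$')+0=0+0=0
L[2]='0': occ=0, LF[2]=C('0')+0=1+0=1
L[3]='3': occ=0, LF[3]=C('3')+0=6+0=6
L[4]='2': occ=1, LF[4]=C('2')+1=4+1=5
L[5]='3': occ=1, LF[5]=C('3')+1=6+1=7
L[6]='1': occ=0, LF[6]=C('1')+0=2+0=2
L[7]='1': occ=1, LF[7]=C('1')+1=2+1=3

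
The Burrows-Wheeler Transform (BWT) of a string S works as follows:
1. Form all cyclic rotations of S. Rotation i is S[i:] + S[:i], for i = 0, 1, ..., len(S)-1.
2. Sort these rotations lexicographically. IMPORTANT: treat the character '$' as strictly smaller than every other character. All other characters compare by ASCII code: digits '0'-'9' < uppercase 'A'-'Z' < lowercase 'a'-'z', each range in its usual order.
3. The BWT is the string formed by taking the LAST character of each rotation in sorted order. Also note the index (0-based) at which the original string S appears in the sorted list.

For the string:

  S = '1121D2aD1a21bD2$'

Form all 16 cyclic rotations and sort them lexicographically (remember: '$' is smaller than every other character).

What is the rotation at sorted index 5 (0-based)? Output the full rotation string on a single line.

Answer: 1bD2$1121D2aD1a2

Derivation:
All 16 rotations (rotation i = S[i:]+S[:i]):
  rot[0] = 1121D2aD1a21bD2$
  rot[1] = 121D2aD1a21bD2$1
  rot[2] = 21D2aD1a21bD2$11
  rot[3] = 1D2aD1a21bD2$112
  rot[4] = D2aD1a21bD2$1121
  rot[5] = 2aD1a21bD2$1121D
  rot[6] = aD1a21bD2$1121D2
  rot[7] = D1a21bD2$1121D2a
  rot[8] = 1a21bD2$1121D2aD
  rot[9] = a21bD2$1121D2aD1
  rot[10] = 21bD2$1121D2aD1a
  rot[11] = 1bD2$1121D2aD1a2
  rot[12] = bD2$1121D2aD1a21
  rot[13] = D2$1121D2aD1a21b
  rot[14] = 2$1121D2aD1a21bD
  rot[15] = $1121D2aD1a21bD2
Sorted (with $ < everything):
  sorted[0] = $1121D2aD1a21bD2
  sorted[1] = 1121D2aD1a21bD2$
  sorted[2] = 121D2aD1a21bD2$1
  sorted[3] = 1D2aD1a21bD2$112
  sorted[4] = 1a21bD2$1121D2aD
  sorted[5] = 1bD2$1121D2aD1a2
  sorted[6] = 2$1121D2aD1a21bD
  sorted[7] = 21D2aD1a21bD2$11
  sorted[8] = 21bD2$1121D2aD1a
  sorted[9] = 2aD1a21bD2$1121D
  sorted[10] = D1a21bD2$1121D2a
  sorted[11] = D2$1121D2aD1a21b
  sorted[12] = D2aD1a21bD2$1121
  sorted[13] = a21bD2$1121D2aD1
  sorted[14] = aD1a21bD2$1121D2
  sorted[15] = bD2$1121D2aD1a21
sorted[5] = 1bD2$1121D2aD1a2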